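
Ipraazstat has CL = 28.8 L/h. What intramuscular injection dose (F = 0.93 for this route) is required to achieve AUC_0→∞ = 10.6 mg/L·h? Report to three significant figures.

Dose = 328 mg

Dose = CL × AUC_0→∞ / F
     = 28.8 × 10.6 / 0.93 = 328.258 mg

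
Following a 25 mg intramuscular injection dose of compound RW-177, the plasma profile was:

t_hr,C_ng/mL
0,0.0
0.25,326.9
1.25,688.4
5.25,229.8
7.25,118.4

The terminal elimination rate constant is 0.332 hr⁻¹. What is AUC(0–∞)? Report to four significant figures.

AUC = 3090 ng/mL·hr

Trapezoidal AUC_0→7.25:
  [0→0.25]: (0.0+326.9)/2 × 0.25 = 40.8625
  [0.25→1.25]: (326.9+688.4)/2 × 1 = 507.65
  [1.25→5.25]: (688.4+229.8)/2 × 4 = 1836.4
  [5.25→7.25]: (229.8+118.4)/2 × 2 = 348.2
  Sum = 2733.1125 ng/mL·hr
Extrapolated tail: C_last / k_e = 118.4 / 0.332 = 356.627
AUC_0→∞ = 2733.1125 + 356.627 = 3089.7395 ng/mL·hr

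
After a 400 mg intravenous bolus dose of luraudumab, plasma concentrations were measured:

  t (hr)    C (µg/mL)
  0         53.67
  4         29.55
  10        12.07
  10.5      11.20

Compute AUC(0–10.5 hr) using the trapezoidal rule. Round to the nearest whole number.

AUC = 297 µg/mL·hr

Trapezoidal AUC_0→10.5:
  [0→4]: (53.67+29.55)/2 × 4 = 166.44
  [4→10]: (29.55+12.07)/2 × 6 = 124.86
  [10→10.5]: (12.07+11.20)/2 × 0.5 = 5.8175
  Sum = 297.1175 µg/mL·hr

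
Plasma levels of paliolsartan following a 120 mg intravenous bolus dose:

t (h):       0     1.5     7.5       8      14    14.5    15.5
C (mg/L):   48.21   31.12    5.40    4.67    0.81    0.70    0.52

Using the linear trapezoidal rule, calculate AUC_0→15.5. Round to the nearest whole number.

AUC = 189 mg/L·h

Trapezoidal AUC_0→15.5:
  [0→1.5]: (48.21+31.12)/2 × 1.5 = 59.4975
  [1.5→7.5]: (31.12+5.40)/2 × 6 = 109.56
  [7.5→8]: (5.40+4.67)/2 × 0.5 = 2.5175
  [8→14]: (4.67+0.81)/2 × 6 = 16.44
  [14→14.5]: (0.81+0.70)/2 × 0.5 = 0.3775
  [14.5→15.5]: (0.70+0.52)/2 × 1 = 0.61
  Sum = 189.0025 mg/L·h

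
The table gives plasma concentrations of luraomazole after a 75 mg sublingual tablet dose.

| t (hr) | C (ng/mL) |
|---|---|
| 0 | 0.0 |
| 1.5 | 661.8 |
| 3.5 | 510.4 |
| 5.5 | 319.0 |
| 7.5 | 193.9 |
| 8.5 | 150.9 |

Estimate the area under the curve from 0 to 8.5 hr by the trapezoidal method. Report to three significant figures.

AUC = 3180 ng/mL·hr

Trapezoidal AUC_0→8.5:
  [0→1.5]: (0.0+661.8)/2 × 1.5 = 496.35
  [1.5→3.5]: (661.8+510.4)/2 × 2 = 1172.2
  [3.5→5.5]: (510.4+319.0)/2 × 2 = 829.4
  [5.5→7.5]: (319.0+193.9)/2 × 2 = 512.9
  [7.5→8.5]: (193.9+150.9)/2 × 1 = 172.4
  Sum = 3183.25 ng/mL·hr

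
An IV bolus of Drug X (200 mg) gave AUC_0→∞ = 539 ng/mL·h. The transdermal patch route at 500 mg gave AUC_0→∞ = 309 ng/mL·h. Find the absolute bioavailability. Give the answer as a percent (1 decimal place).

F = 22.9%

F = (AUC_ev / D_ev) / (AUC_iv / D_iv)
  = (309/500) / (539/200)
  = 0.618 / 2.695 = 0.2293
  = 22.93%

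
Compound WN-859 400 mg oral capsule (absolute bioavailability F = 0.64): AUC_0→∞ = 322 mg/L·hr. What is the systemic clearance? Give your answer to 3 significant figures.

CL = F × Dose / AUC_0→∞
   = 0.64 × 400 / 322 = 0.795031 L/hr

CL = 0.795 L/hr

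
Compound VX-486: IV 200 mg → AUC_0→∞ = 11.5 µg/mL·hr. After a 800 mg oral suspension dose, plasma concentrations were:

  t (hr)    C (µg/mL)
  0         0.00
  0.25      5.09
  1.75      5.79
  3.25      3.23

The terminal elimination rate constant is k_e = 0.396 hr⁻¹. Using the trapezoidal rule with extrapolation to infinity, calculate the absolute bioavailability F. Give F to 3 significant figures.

F = 0.516

Trapezoidal AUC_0→3.25 (oral suspension):
  [0→0.25]: (0.00+5.09)/2 × 0.25 = 0.63625
  [0.25→1.75]: (5.09+5.79)/2 × 1.5 = 8.16
  [1.75→3.25]: (5.79+3.23)/2 × 1.5 = 6.765
  Sum = 15.56125 µg/mL·hr
Tail: C_last/k_e = 3.23/0.396 = 8.157
AUC_0→∞ (oral suspension) = 15.56125 + 8.157 = 23.71825 µg/mL·hr
F = (AUC_ev/D_ev)/(AUC_iv/D_iv) = (23.71825/800)/(11.5/200) = 0.0296478/0.0575 = 0.5156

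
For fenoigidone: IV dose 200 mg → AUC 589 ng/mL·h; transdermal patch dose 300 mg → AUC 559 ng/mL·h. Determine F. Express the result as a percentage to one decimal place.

F = (AUC_ev / D_ev) / (AUC_iv / D_iv)
  = (559/300) / (589/200)
  = 1.86333 / 2.945 = 0.6327
  = 63.27%

F = 63.3%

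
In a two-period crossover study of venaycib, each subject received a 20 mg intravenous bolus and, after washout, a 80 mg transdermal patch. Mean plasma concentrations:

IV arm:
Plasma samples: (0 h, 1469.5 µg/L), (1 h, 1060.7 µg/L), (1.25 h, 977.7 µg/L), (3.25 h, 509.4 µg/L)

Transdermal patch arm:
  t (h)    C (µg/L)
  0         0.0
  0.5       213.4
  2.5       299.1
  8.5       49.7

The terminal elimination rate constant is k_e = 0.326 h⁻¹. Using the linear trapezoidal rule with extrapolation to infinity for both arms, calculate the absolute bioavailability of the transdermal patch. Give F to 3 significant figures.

F = 0.0965

Trapezoidal AUC_0→3.25 (IV):
  [0→1]: (1469.5+1060.7)/2 × 1 = 1265.1
  [1→1.25]: (1060.7+977.7)/2 × 0.25 = 254.8
  [1.25→3.25]: (977.7+509.4)/2 × 2 = 1487.1
  Sum = 3007.0 µg/L·h
IV tail: 509.4/0.326 = 1562.577; AUC_iv,0→∞ = 3007.0 + 1562.577 = 4569.577 µg/L·h
Trapezoidal AUC_0→8.5 (transdermal patch):
  [0→0.5]: (0.0+213.4)/2 × 0.5 = 53.35
  [0.5→2.5]: (213.4+299.1)/2 × 2 = 512.5
  [2.5→8.5]: (299.1+49.7)/2 × 6 = 1046.4
  Sum = 1612.25 µg/L·h
transdermal patch tail: 49.7/0.326 = 152.454; AUC_ev,0→∞ = 1612.25 + 152.454 = 1764.704 µg/L·h
F = (AUC_ev/D_ev)/(AUC_iv/D_iv) = (1764.704/80)/(4569.577/20) = 22.0588/228.47885 = 0.0965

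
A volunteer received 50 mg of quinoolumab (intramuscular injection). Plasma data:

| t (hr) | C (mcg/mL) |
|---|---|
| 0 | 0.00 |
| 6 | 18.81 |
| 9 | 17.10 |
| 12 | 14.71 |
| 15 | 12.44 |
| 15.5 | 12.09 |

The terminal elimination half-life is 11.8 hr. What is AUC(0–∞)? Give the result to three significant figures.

Trapezoidal AUC_0→15.5:
  [0→6]: (0.00+18.81)/2 × 6 = 56.43
  [6→9]: (18.81+17.10)/2 × 3 = 53.865
  [9→12]: (17.10+14.71)/2 × 3 = 47.715
  [12→15]: (14.71+12.44)/2 × 3 = 40.725
  [15→15.5]: (12.44+12.09)/2 × 0.5 = 6.1325
  Sum = 204.8675 mcg/mL·hr
k_e = ln2 / t½ = 0.693147 / 11.8 = 0.0587 hr^-1
Extrapolated tail: C_last / k_e = 12.09 / 0.0587 = 205.963
AUC_0→∞ = 204.8675 + 205.963 = 410.8305 mcg/mL·hr

AUC = 411 mcg/mL·hr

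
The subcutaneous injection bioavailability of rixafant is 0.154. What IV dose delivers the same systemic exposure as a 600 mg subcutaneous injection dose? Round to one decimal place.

Systemic exposure from an extravascular dose = F × D_ev, so the equivalent IV dose is F × D_ev.
D_iv = F × D_ev = 0.154 × 600 = 92.4 mg

D_iv = 92.4 mg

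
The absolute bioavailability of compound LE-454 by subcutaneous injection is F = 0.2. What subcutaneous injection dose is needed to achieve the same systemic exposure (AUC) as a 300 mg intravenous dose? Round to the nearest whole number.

D_subcutaneous = 1500 mg

For equal systemic exposure: F × D_ev = D_iv
D_ev = D_iv / F = 300 / 0.2 = 1500 mg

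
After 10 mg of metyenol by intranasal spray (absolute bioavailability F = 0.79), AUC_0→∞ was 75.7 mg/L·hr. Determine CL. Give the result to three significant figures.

CL = F × Dose / AUC_0→∞
   = 0.79 × 10 / 75.7 = 0.104359 L/hr

CL = 0.104 L/hr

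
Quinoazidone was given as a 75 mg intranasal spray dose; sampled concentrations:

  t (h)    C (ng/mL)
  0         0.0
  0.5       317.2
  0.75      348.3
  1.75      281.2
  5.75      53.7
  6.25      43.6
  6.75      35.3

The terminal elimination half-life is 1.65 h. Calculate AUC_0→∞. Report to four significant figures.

Trapezoidal AUC_0→6.75:
  [0→0.5]: (0.0+317.2)/2 × 0.5 = 79.3
  [0.5→0.75]: (317.2+348.3)/2 × 0.25 = 83.1875
  [0.75→1.75]: (348.3+281.2)/2 × 1 = 314.75
  [1.75→5.75]: (281.2+53.7)/2 × 4 = 669.8
  [5.75→6.25]: (53.7+43.6)/2 × 0.5 = 24.325
  [6.25→6.75]: (43.6+35.3)/2 × 0.5 = 19.725
  Sum = 1191.0875 ng/mL·h
k_e = ln2 / t½ = 0.693147 / 1.65 = 0.4201 h^-1
Extrapolated tail: C_last / k_e = 35.3 / 0.4201 = 84.028
AUC_0→∞ = 1191.0875 + 84.028 = 1275.1155 ng/mL·h

AUC = 1275 ng/mL·h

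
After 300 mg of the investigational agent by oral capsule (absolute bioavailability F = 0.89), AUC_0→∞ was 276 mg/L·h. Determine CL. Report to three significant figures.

CL = F × Dose / AUC_0→∞
   = 0.89 × 300 / 276 = 0.967391 L/h

CL = 0.967 L/h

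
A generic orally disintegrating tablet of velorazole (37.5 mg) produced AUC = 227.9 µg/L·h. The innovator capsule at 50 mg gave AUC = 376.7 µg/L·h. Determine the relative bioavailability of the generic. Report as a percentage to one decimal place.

F_rel = (AUC_test/D_test) / (AUC_ref/D_ref)
      = (227.9/37.5) / (376.7/50)
      = 6.07733 / 7.534 = 0.8067 = 80.67%

F_rel = 80.7%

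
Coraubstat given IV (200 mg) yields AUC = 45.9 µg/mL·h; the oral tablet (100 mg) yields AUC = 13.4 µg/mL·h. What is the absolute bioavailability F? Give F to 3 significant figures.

F = (AUC_ev / D_ev) / (AUC_iv / D_iv)
  = (13.4/100) / (45.9/200)
  = 0.134 / 0.2295 = 0.5839

F = 0.584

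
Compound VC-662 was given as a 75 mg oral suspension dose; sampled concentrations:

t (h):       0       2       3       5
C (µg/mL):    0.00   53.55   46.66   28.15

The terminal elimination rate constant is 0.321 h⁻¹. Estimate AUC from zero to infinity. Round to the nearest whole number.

AUC = 266 µg/mL·h

Trapezoidal AUC_0→5:
  [0→2]: (0.00+53.55)/2 × 2 = 53.55
  [2→3]: (53.55+46.66)/2 × 1 = 50.105
  [3→5]: (46.66+28.15)/2 × 2 = 74.81
  Sum = 178.465 µg/mL·h
Extrapolated tail: C_last / k_e = 28.15 / 0.321 = 87.695
AUC_0→∞ = 178.465 + 87.695 = 266.16 µg/mL·h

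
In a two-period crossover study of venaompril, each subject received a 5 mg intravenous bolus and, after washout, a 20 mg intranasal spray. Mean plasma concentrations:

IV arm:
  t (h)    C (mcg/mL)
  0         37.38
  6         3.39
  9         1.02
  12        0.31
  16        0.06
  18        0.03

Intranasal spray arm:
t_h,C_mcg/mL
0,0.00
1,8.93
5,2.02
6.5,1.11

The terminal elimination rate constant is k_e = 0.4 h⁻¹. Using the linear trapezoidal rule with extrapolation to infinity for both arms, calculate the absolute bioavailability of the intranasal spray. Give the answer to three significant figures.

F = 0.0597

Trapezoidal AUC_0→18 (IV):
  [0→6]: (37.38+3.39)/2 × 6 = 122.31
  [6→9]: (3.39+1.02)/2 × 3 = 6.615
  [9→12]: (1.02+0.31)/2 × 3 = 1.995
  [12→16]: (0.31+0.06)/2 × 4 = 0.74
  [16→18]: (0.06+0.03)/2 × 2 = 0.09
  Sum = 131.75 mcg/mL·h
IV tail: 0.03/0.4 = 0.075; AUC_iv,0→∞ = 131.75 + 0.075 = 131.825 mcg/mL·h
Trapezoidal AUC_0→6.5 (intranasal spray):
  [0→1]: (0.00+8.93)/2 × 1 = 4.465
  [1→5]: (8.93+2.02)/2 × 4 = 21.9
  [5→6.5]: (2.02+1.11)/2 × 1.5 = 2.3475
  Sum = 28.7125 mcg/mL·h
intranasal spray tail: 1.11/0.4 = 2.775; AUC_ev,0→∞ = 28.7125 + 2.775 = 31.4875 mcg/mL·h
F = (AUC_ev/D_ev)/(AUC_iv/D_iv) = (31.4875/20)/(131.825/5) = 1.574375/26.365 = 0.0597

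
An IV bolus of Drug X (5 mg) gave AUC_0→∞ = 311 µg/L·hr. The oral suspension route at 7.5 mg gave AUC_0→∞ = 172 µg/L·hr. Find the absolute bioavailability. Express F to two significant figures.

F = (AUC_ev / D_ev) / (AUC_iv / D_iv)
  = (172/7.5) / (311/5)
  = 22.9333 / 62.2 = 0.3687

F = 0.37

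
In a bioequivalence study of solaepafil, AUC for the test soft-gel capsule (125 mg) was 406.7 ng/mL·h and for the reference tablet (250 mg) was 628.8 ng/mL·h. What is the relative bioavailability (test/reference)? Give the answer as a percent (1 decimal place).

F_rel = (AUC_test/D_test) / (AUC_ref/D_ref)
      = (406.7/125) / (628.8/250)
      = 3.2536 / 2.5152 = 1.2936 = 129.36%

F_rel = 129.4%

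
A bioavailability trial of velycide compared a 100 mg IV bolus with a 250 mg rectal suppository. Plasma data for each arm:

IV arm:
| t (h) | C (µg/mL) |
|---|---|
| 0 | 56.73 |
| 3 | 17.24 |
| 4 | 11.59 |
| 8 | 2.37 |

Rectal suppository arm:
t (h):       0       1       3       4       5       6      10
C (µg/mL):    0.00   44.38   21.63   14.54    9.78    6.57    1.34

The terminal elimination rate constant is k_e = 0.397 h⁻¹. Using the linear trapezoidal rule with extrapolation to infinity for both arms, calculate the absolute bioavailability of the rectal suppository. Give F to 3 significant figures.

Trapezoidal AUC_0→8 (IV):
  [0→3]: (56.73+17.24)/2 × 3 = 110.955
  [3→4]: (17.24+11.59)/2 × 1 = 14.415
  [4→8]: (11.59+2.37)/2 × 4 = 27.92
  Sum = 153.29 µg/mL·h
IV tail: 2.37/0.397 = 5.970; AUC_iv,0→∞ = 153.29 + 5.970 = 159.26 µg/mL·h
Trapezoidal AUC_0→10 (rectal suppository):
  [0→1]: (0.00+44.38)/2 × 1 = 22.19
  [1→3]: (44.38+21.63)/2 × 2 = 66.01
  [3→4]: (21.63+14.54)/2 × 1 = 18.085
  [4→5]: (14.54+9.78)/2 × 1 = 12.16
  [5→6]: (9.78+6.57)/2 × 1 = 8.175
  [6→10]: (6.57+1.34)/2 × 4 = 15.82
  Sum = 142.44 µg/mL·h
rectal suppository tail: 1.34/0.397 = 3.375; AUC_ev,0→∞ = 142.44 + 3.375 = 145.815 µg/mL·h
F = (AUC_ev/D_ev)/(AUC_iv/D_iv) = (145.815/250)/(159.26/100) = 0.58326/1.5926 = 0.3662

F = 0.366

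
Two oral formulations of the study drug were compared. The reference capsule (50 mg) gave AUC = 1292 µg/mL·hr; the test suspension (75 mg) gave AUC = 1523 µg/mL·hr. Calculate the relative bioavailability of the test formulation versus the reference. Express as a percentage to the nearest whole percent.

F_rel = (AUC_test/D_test) / (AUC_ref/D_ref)
      = (1523/75) / (1292/50)
      = 20.3067 / 25.84 = 0.7859 = 78.59%

F_rel = 79%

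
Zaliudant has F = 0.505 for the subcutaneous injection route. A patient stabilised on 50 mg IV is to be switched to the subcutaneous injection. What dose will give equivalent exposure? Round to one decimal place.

For equal systemic exposure: F × D_ev = D_iv
D_ev = D_iv / F = 50 / 0.505 = 99.0099 mg

D_subcutaneous = 99.0 mg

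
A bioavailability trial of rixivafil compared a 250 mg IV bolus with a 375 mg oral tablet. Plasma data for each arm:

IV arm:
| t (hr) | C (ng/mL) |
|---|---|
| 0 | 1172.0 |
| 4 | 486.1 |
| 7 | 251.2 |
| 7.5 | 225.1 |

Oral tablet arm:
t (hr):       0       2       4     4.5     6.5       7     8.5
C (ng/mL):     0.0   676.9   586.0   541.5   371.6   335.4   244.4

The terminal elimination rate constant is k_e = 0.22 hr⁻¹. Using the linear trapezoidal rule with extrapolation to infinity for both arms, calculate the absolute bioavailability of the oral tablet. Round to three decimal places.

Trapezoidal AUC_0→7.5 (IV):
  [0→4]: (1172.0+486.1)/2 × 4 = 3316.2
  [4→7]: (486.1+251.2)/2 × 3 = 1105.95
  [7→7.5]: (251.2+225.1)/2 × 0.5 = 119.075
  Sum = 4541.225 ng/mL·hr
IV tail: 225.1/0.22 = 1023.182; AUC_iv,0→∞ = 4541.225 + 1023.182 = 5564.407 ng/mL·hr
Trapezoidal AUC_0→8.5 (oral tablet):
  [0→2]: (0.0+676.9)/2 × 2 = 676.9
  [2→4]: (676.9+586.0)/2 × 2 = 1262.9
  [4→4.5]: (586.0+541.5)/2 × 0.5 = 281.875
  [4.5→6.5]: (541.5+371.6)/2 × 2 = 913.1
  [6.5→7]: (371.6+335.4)/2 × 0.5 = 176.75
  [7→8.5]: (335.4+244.4)/2 × 1.5 = 434.85
  Sum = 3746.375 ng/mL·hr
oral tablet tail: 244.4/0.22 = 1110.909; AUC_ev,0→∞ = 3746.375 + 1110.909 = 4857.284 ng/mL·hr
F = (AUC_ev/D_ev)/(AUC_iv/D_iv) = (4857.284/375)/(5564.407/250) = 12.9528/22.257628 = 0.5819

F = 0.582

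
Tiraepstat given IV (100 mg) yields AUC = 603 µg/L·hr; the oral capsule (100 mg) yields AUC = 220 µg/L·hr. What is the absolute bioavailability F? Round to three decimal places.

F = (AUC_ev / D_ev) / (AUC_iv / D_iv)
  = (220/100) / (603/100)
  = 2.2 / 6.03 = 0.3648

F = 0.365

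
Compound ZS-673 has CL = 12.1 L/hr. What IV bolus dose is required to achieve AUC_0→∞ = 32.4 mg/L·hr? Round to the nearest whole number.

Dose = 392 mg

Dose_iv = CL × AUC_0→∞
     = 12.1 × 32.4 = 392.04 mg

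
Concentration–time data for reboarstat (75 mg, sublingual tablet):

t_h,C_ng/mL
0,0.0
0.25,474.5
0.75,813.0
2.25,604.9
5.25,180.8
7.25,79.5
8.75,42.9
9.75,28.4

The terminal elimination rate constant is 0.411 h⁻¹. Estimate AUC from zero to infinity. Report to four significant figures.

Trapezoidal AUC_0→9.75:
  [0→0.25]: (0.0+474.5)/2 × 0.25 = 59.3125
  [0.25→0.75]: (474.5+813.0)/2 × 0.5 = 321.875
  [0.75→2.25]: (813.0+604.9)/2 × 1.5 = 1063.425
  [2.25→5.25]: (604.9+180.8)/2 × 3 = 1178.55
  [5.25→7.25]: (180.8+79.5)/2 × 2 = 260.3
  [7.25→8.75]: (79.5+42.9)/2 × 1.5 = 91.8
  [8.75→9.75]: (42.9+28.4)/2 × 1 = 35.65
  Sum = 3010.9125 ng/mL·h
Extrapolated tail: C_last / k_e = 28.4 / 0.411 = 69.100
AUC_0→∞ = 3010.9125 + 69.100 = 3080.0125 ng/mL·h

AUC = 3080 ng/mL·h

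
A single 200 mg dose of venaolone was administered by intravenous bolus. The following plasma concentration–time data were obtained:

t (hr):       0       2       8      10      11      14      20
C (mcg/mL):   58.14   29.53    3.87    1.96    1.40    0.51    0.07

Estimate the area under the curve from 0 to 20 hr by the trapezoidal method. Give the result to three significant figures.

AUC = 200 mcg/mL·hr

Trapezoidal AUC_0→20:
  [0→2]: (58.14+29.53)/2 × 2 = 87.67
  [2→8]: (29.53+3.87)/2 × 6 = 100.2
  [8→10]: (3.87+1.96)/2 × 2 = 5.83
  [10→11]: (1.96+1.40)/2 × 1 = 1.68
  [11→14]: (1.40+0.51)/2 × 3 = 2.865
  [14→20]: (0.51+0.07)/2 × 6 = 1.74
  Sum = 199.985 mcg/mL·hr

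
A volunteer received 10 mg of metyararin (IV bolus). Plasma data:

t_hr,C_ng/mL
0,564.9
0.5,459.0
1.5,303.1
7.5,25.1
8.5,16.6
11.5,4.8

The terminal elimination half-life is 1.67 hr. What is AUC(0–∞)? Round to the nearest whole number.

AUC = 1686 ng/mL·hr

Trapezoidal AUC_0→11.5:
  [0→0.5]: (564.9+459.0)/2 × 0.5 = 255.975
  [0.5→1.5]: (459.0+303.1)/2 × 1 = 381.05
  [1.5→7.5]: (303.1+25.1)/2 × 6 = 984.6
  [7.5→8.5]: (25.1+16.6)/2 × 1 = 20.85
  [8.5→11.5]: (16.6+4.8)/2 × 3 = 32.1
  Sum = 1674.575 ng/mL·hr
k_e = ln2 / t½ = 0.693147 / 1.67 = 0.4151 hr^-1
Extrapolated tail: C_last / k_e = 4.8 / 0.4151 = 11.563
AUC_0→∞ = 1674.575 + 11.563 = 1686.138 ng/mL·hr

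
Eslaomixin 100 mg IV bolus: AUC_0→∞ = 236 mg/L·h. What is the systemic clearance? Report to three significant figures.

CL = Dose_iv / AUC_0→∞
   = 100 / 236 = 0.423729 L/h

CL = 0.424 L/h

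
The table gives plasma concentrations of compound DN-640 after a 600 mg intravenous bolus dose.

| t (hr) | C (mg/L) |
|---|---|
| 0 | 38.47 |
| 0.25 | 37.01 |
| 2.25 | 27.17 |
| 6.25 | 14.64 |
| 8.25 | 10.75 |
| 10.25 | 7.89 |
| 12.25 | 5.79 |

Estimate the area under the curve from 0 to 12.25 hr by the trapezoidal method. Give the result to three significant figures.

Trapezoidal AUC_0→12.25:
  [0→0.25]: (38.47+37.01)/2 × 0.25 = 9.435
  [0.25→2.25]: (37.01+27.17)/2 × 2 = 64.18
  [2.25→6.25]: (27.17+14.64)/2 × 4 = 83.62
  [6.25→8.25]: (14.64+10.75)/2 × 2 = 25.39
  [8.25→10.25]: (10.75+7.89)/2 × 2 = 18.64
  [10.25→12.25]: (7.89+5.79)/2 × 2 = 13.68
  Sum = 214.945 mg/L·hr

AUC = 215 mg/L·hr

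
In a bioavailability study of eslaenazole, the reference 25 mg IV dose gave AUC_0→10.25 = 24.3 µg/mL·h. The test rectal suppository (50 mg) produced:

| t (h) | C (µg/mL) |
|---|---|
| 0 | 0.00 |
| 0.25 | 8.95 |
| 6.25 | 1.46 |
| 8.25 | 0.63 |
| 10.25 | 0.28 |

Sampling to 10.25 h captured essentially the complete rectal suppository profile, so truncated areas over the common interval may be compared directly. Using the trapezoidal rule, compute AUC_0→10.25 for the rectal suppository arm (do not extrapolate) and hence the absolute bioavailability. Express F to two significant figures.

Trapezoidal AUC_0→10.25 (rectal suppository):
  [0→0.25]: (0.00+8.95)/2 × 0.25 = 1.11875
  [0.25→6.25]: (8.95+1.46)/2 × 6 = 31.23
  [6.25→8.25]: (1.46+0.63)/2 × 2 = 2.09
  [8.25→10.25]: (0.63+0.28)/2 × 2 = 0.91
  Sum = 35.34875 µg/mL·h
F = (AUC_ev/D_ev)/(AUC_iv/D_iv) = (35.34875/50)/(24.3/25) = 0.706975/0.972 = 0.7273

F = 0.73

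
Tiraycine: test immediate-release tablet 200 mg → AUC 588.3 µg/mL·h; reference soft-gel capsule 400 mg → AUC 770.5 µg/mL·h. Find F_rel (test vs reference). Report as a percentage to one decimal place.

F_rel = (AUC_test/D_test) / (AUC_ref/D_ref)
      = (588.3/200) / (770.5/400)
      = 2.9415 / 1.92625 = 1.5271 = 152.71%

F_rel = 152.7%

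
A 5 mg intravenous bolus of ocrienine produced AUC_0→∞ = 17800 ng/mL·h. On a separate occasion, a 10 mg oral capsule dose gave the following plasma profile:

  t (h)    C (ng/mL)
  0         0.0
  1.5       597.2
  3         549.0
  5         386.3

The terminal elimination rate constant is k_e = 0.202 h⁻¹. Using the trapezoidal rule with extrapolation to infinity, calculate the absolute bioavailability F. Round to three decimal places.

F = 0.117

Trapezoidal AUC_0→5 (oral capsule):
  [0→1.5]: (0.0+597.2)/2 × 1.5 = 447.9
  [1.5→3]: (597.2+549.0)/2 × 1.5 = 859.65
  [3→5]: (549.0+386.3)/2 × 2 = 935.3
  Sum = 2242.85 ng/mL·h
Tail: C_last/k_e = 386.3/0.202 = 1912.376
AUC_0→∞ (oral capsule) = 2242.85 + 1912.376 = 4155.226 ng/mL·h
F = (AUC_ev/D_ev)/(AUC_iv/D_iv) = (4155.226/10)/(17800/5) = 415.5226/3560 = 0.1167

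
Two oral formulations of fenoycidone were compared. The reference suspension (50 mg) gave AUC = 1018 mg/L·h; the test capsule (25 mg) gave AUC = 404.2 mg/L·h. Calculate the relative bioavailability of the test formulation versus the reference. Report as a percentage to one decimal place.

F_rel = 79.4%

F_rel = (AUC_test/D_test) / (AUC_ref/D_ref)
      = (404.2/25) / (1018/50)
      = 16.168 / 20.36 = 0.7941 = 79.41%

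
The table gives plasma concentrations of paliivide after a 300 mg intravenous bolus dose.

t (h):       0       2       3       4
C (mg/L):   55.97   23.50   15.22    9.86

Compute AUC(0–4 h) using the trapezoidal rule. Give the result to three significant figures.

AUC = 111 mg/L·h

Trapezoidal AUC_0→4:
  [0→2]: (55.97+23.50)/2 × 2 = 79.47
  [2→3]: (23.50+15.22)/2 × 1 = 19.36
  [3→4]: (15.22+9.86)/2 × 1 = 12.54
  Sum = 111.37 mg/L·h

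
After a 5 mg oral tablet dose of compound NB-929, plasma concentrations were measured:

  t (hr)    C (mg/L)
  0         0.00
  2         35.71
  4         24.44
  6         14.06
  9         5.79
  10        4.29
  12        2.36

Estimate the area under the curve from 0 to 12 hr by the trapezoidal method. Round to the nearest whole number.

AUC = 176 mg/L·hr

Trapezoidal AUC_0→12:
  [0→2]: (0.00+35.71)/2 × 2 = 35.71
  [2→4]: (35.71+24.44)/2 × 2 = 60.15
  [4→6]: (24.44+14.06)/2 × 2 = 38.5
  [6→9]: (14.06+5.79)/2 × 3 = 29.775
  [9→10]: (5.79+4.29)/2 × 1 = 5.04
  [10→12]: (4.29+2.36)/2 × 2 = 6.65
  Sum = 175.825 mg/L·hr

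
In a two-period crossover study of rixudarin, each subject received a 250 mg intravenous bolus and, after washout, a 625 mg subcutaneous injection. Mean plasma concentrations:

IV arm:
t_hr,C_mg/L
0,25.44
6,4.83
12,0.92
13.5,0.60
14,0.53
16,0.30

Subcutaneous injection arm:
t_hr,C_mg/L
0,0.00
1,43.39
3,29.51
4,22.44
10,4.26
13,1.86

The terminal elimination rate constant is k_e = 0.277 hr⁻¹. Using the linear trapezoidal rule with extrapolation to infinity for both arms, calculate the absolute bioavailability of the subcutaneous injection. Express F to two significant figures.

F = 0.78

Trapezoidal AUC_0→16 (IV):
  [0→6]: (25.44+4.83)/2 × 6 = 90.81
  [6→12]: (4.83+0.92)/2 × 6 = 17.25
  [12→13.5]: (0.92+0.60)/2 × 1.5 = 1.14
  [13.5→14]: (0.60+0.53)/2 × 0.5 = 0.2825
  [14→16]: (0.53+0.30)/2 × 2 = 0.83
  Sum = 110.3125 mg/L·hr
IV tail: 0.30/0.277 = 1.083; AUC_iv,0→∞ = 110.3125 + 1.083 = 111.3955 mg/L·hr
Trapezoidal AUC_0→13 (subcutaneous injection):
  [0→1]: (0.00+43.39)/2 × 1 = 21.695
  [1→3]: (43.39+29.51)/2 × 2 = 72.9
  [3→4]: (29.51+22.44)/2 × 1 = 25.975
  [4→10]: (22.44+4.26)/2 × 6 = 80.1
  [10→13]: (4.26+1.86)/2 × 3 = 9.18
  Sum = 209.85 mg/L·hr
subcutaneous injection tail: 1.86/0.277 = 6.715; AUC_ev,0→∞ = 209.85 + 6.715 = 216.565 mg/L·hr
F = (AUC_ev/D_ev)/(AUC_iv/D_iv) = (216.565/625)/(111.3955/250) = 0.346504/0.445582 = 0.7776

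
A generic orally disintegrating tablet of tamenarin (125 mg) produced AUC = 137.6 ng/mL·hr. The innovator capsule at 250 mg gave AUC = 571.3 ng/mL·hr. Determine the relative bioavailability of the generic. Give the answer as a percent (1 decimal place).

F_rel = 48.2%

F_rel = (AUC_test/D_test) / (AUC_ref/D_ref)
      = (137.6/125) / (571.3/250)
      = 1.1008 / 2.2852 = 0.4817 = 48.17%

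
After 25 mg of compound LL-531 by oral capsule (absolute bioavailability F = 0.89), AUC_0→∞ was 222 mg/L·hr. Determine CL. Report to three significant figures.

CL = 0.100 L/hr

CL = F × Dose / AUC_0→∞
   = 0.89 × 25 / 222 = 0.100225 L/hr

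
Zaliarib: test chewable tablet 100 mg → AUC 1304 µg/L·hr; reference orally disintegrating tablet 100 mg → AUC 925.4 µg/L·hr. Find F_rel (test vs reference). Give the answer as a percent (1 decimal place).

F_rel = 140.9%

F_rel = (AUC_test/D_test) / (AUC_ref/D_ref)
      = (1304/100) / (925.4/100)
      = 13.04 / 9.254 = 1.4091 = 140.91%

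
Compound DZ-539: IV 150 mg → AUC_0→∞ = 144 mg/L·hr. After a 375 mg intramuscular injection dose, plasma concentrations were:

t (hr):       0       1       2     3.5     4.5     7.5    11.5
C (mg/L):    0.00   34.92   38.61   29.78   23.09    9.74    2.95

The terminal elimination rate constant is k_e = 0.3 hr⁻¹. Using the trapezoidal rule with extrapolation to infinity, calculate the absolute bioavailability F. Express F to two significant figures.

F = 0.60

Trapezoidal AUC_0→11.5 (intramuscular injection):
  [0→1]: (0.00+34.92)/2 × 1 = 17.46
  [1→2]: (34.92+38.61)/2 × 1 = 36.765
  [2→3.5]: (38.61+29.78)/2 × 1.5 = 51.2925
  [3.5→4.5]: (29.78+23.09)/2 × 1 = 26.435
  [4.5→7.5]: (23.09+9.74)/2 × 3 = 49.245
  [7.5→11.5]: (9.74+2.95)/2 × 4 = 25.38
  Sum = 206.5775 mg/L·hr
Tail: C_last/k_e = 2.95/0.3 = 9.833
AUC_0→∞ (intramuscular injection) = 206.5775 + 9.833 = 216.4105 mg/L·hr
F = (AUC_ev/D_ev)/(AUC_iv/D_iv) = (216.4105/375)/(144/150) = 0.577095/0.96 = 0.6011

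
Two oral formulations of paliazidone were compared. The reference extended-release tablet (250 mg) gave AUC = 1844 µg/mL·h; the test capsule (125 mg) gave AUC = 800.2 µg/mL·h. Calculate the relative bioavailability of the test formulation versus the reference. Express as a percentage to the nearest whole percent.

F_rel = 87%

F_rel = (AUC_test/D_test) / (AUC_ref/D_ref)
      = (800.2/125) / (1844/250)
      = 6.4016 / 7.376 = 0.8679 = 86.79%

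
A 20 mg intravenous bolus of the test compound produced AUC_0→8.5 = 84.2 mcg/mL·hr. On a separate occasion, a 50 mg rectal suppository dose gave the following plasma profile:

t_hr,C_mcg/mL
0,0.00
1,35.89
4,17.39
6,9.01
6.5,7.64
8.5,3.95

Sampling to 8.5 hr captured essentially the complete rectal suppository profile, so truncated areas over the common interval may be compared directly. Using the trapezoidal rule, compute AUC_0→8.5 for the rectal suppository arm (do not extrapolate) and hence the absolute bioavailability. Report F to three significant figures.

Trapezoidal AUC_0→8.5 (rectal suppository):
  [0→1]: (0.00+35.89)/2 × 1 = 17.945
  [1→4]: (35.89+17.39)/2 × 3 = 79.92
  [4→6]: (17.39+9.01)/2 × 2 = 26.4
  [6→6.5]: (9.01+7.64)/2 × 0.5 = 4.1625
  [6.5→8.5]: (7.64+3.95)/2 × 2 = 11.59
  Sum = 140.0175 mcg/mL·hr
F = (AUC_ev/D_ev)/(AUC_iv/D_iv) = (140.0175/50)/(84.2/20) = 2.80035/4.21 = 0.6652

F = 0.665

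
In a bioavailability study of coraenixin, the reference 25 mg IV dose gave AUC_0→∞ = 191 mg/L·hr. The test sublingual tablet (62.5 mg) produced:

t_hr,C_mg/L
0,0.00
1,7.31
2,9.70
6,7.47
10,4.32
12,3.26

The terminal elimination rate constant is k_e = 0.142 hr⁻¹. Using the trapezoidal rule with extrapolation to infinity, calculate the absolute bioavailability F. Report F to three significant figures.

F = 0.211

Trapezoidal AUC_0→12 (sublingual tablet):
  [0→1]: (0.00+7.31)/2 × 1 = 3.655
  [1→2]: (7.31+9.70)/2 × 1 = 8.505
  [2→6]: (9.70+7.47)/2 × 4 = 34.34
  [6→10]: (7.47+4.32)/2 × 4 = 23.58
  [10→12]: (4.32+3.26)/2 × 2 = 7.58
  Sum = 77.66 mg/L·hr
Tail: C_last/k_e = 3.26/0.142 = 22.958
AUC_0→∞ (sublingual tablet) = 77.66 + 22.958 = 100.618 mg/L·hr
F = (AUC_ev/D_ev)/(AUC_iv/D_iv) = (100.618/62.5)/(191/25) = 1.609888/7.64 = 0.2107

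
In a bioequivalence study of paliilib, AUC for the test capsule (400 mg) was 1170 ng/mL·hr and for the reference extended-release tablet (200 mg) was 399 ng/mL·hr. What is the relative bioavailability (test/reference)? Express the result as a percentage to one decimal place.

F_rel = 146.6%

F_rel = (AUC_test/D_test) / (AUC_ref/D_ref)
      = (1170/400) / (399/200)
      = 2.925 / 1.995 = 1.4662 = 146.62%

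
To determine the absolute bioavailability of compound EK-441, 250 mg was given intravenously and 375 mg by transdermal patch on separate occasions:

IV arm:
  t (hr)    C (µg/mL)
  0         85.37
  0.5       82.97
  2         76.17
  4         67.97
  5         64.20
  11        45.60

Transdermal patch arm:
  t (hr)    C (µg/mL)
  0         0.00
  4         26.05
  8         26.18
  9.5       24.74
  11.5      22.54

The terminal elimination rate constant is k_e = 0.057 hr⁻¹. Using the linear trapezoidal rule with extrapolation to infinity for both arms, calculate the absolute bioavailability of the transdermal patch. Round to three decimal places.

F = 0.283

Trapezoidal AUC_0→11 (IV):
  [0→0.5]: (85.37+82.97)/2 × 0.5 = 42.085
  [0.5→2]: (82.97+76.17)/2 × 1.5 = 119.355
  [2→4]: (76.17+67.97)/2 × 2 = 144.14
  [4→5]: (67.97+64.20)/2 × 1 = 66.085
  [5→11]: (64.20+45.60)/2 × 6 = 329.4
  Sum = 701.065 µg/mL·hr
IV tail: 45.60/0.057 = 800.000; AUC_iv,0→∞ = 701.065 + 800.000 = 1501.065 µg/mL·hr
Trapezoidal AUC_0→11.5 (transdermal patch):
  [0→4]: (0.00+26.05)/2 × 4 = 52.1
  [4→8]: (26.05+26.18)/2 × 4 = 104.46
  [8→9.5]: (26.18+24.74)/2 × 1.5 = 38.19
  [9.5→11.5]: (24.74+22.54)/2 × 2 = 47.28
  Sum = 242.03 µg/mL·hr
transdermal patch tail: 22.54/0.057 = 395.439; AUC_ev,0→∞ = 242.03 + 395.439 = 637.469 µg/mL·hr
F = (AUC_ev/D_ev)/(AUC_iv/D_iv) = (637.469/375)/(1501.065/250) = 1.69992/6.00426 = 0.2831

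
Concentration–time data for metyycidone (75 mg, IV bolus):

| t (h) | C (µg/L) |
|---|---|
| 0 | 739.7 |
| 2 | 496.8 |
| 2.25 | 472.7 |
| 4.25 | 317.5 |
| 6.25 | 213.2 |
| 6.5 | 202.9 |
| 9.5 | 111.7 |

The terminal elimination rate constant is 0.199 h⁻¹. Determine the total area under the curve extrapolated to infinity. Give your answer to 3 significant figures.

Trapezoidal AUC_0→9.5:
  [0→2]: (739.7+496.8)/2 × 2 = 1236.5
  [2→2.25]: (496.8+472.7)/2 × 0.25 = 121.1875
  [2.25→4.25]: (472.7+317.5)/2 × 2 = 790.2
  [4.25→6.25]: (317.5+213.2)/2 × 2 = 530.7
  [6.25→6.5]: (213.2+202.9)/2 × 0.25 = 52.0125
  [6.5→9.5]: (202.9+111.7)/2 × 3 = 471.9
  Sum = 3202.5 µg/L·h
Extrapolated tail: C_last / k_e = 111.7 / 0.199 = 561.307
AUC_0→∞ = 3202.5 + 561.307 = 3763.807 µg/L·h

AUC = 3760 µg/L·h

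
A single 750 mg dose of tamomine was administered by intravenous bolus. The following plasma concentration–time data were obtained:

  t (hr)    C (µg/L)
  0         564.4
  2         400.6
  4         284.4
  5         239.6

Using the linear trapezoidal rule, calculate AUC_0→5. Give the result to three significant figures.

Trapezoidal AUC_0→5:
  [0→2]: (564.4+400.6)/2 × 2 = 965.0
  [2→4]: (400.6+284.4)/2 × 2 = 685.0
  [4→5]: (284.4+239.6)/2 × 1 = 262.0
  Sum = 1912.0 µg/L·hr

AUC = 1910 µg/L·hr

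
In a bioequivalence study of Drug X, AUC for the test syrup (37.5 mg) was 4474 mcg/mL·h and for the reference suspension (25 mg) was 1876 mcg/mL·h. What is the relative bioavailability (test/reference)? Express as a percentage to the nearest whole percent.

F_rel = 159%

F_rel = (AUC_test/D_test) / (AUC_ref/D_ref)
      = (4474/37.5) / (1876/25)
      = 119.307 / 75.04 = 1.5899 = 158.99%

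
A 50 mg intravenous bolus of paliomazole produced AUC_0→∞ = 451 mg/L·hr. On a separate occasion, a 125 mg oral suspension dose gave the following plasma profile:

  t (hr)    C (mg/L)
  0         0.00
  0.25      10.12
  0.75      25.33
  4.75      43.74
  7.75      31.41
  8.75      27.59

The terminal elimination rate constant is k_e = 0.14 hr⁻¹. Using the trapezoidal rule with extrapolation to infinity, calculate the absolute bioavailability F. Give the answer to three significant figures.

F = 0.432

Trapezoidal AUC_0→8.75 (oral suspension):
  [0→0.25]: (0.00+10.12)/2 × 0.25 = 1.265
  [0.25→0.75]: (10.12+25.33)/2 × 0.5 = 8.8625
  [0.75→4.75]: (25.33+43.74)/2 × 4 = 138.14
  [4.75→7.75]: (43.74+31.41)/2 × 3 = 112.725
  [7.75→8.75]: (31.41+27.59)/2 × 1 = 29.5
  Sum = 290.4925 mg/L·hr
Tail: C_last/k_e = 27.59/0.14 = 197.071
AUC_0→∞ (oral suspension) = 290.4925 + 197.071 = 487.5635 mg/L·hr
F = (AUC_ev/D_ev)/(AUC_iv/D_iv) = (487.5635/125)/(451/50) = 3.900508/9.02 = 0.4324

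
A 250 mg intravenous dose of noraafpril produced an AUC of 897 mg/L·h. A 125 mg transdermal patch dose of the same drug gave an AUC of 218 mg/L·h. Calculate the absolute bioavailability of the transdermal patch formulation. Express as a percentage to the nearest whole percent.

F = (AUC_ev / D_ev) / (AUC_iv / D_iv)
  = (218/125) / (897/250)
  = 1.744 / 3.588 = 0.4861
  = 48.61%

F = 49%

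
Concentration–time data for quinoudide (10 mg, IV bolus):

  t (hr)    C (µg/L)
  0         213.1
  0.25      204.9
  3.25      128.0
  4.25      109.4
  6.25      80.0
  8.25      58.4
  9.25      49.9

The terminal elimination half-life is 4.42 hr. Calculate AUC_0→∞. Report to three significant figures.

Trapezoidal AUC_0→9.25:
  [0→0.25]: (213.1+204.9)/2 × 0.25 = 52.25
  [0.25→3.25]: (204.9+128.0)/2 × 3 = 499.35
  [3.25→4.25]: (128.0+109.4)/2 × 1 = 118.7
  [4.25→6.25]: (109.4+80.0)/2 × 2 = 189.4
  [6.25→8.25]: (80.0+58.4)/2 × 2 = 138.4
  [8.25→9.25]: (58.4+49.9)/2 × 1 = 54.15
  Sum = 1052.25 µg/L·hr
k_e = ln2 / t½ = 0.693147 / 4.42 = 0.1568 hr^-1
Extrapolated tail: C_last / k_e = 49.9 / 0.1568 = 318.240
AUC_0→∞ = 1052.25 + 318.240 = 1370.49 µg/L·hr

AUC = 1370 µg/L·hr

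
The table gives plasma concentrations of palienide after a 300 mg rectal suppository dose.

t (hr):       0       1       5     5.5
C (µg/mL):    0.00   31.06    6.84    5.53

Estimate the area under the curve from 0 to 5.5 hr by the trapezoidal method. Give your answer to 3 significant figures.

Trapezoidal AUC_0→5.5:
  [0→1]: (0.00+31.06)/2 × 1 = 15.53
  [1→5]: (31.06+6.84)/2 × 4 = 75.8
  [5→5.5]: (6.84+5.53)/2 × 0.5 = 3.0925
  Sum = 94.4225 µg/mL·hr

AUC = 94.4 µg/mL·hr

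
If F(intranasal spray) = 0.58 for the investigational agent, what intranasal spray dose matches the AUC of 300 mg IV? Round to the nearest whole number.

For equal systemic exposure: F × D_ev = D_iv
D_ev = D_iv / F = 300 / 0.58 = 517.241 mg

D_intranasal = 517 mg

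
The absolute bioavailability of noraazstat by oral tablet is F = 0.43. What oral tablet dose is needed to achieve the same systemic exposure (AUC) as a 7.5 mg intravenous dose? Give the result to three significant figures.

For equal systemic exposure: F × D_ev = D_iv
D_ev = D_iv / F = 7.5 / 0.43 = 17.4419 mg

D_oral = 17.4 mg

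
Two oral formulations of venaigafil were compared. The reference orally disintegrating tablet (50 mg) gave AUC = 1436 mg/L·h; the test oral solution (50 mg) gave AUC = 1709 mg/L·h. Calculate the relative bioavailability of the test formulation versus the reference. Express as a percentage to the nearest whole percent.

F_rel = (AUC_test/D_test) / (AUC_ref/D_ref)
      = (1709/50) / (1436/50)
      = 34.18 / 28.72 = 1.1901 = 119.01%

F_rel = 119%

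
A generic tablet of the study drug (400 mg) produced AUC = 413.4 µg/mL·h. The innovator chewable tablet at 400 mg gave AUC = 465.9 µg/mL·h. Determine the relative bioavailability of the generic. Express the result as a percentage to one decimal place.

F_rel = 88.7%

F_rel = (AUC_test/D_test) / (AUC_ref/D_ref)
      = (413.4/400) / (465.9/400)
      = 1.0335 / 1.16475 = 0.8873 = 88.73%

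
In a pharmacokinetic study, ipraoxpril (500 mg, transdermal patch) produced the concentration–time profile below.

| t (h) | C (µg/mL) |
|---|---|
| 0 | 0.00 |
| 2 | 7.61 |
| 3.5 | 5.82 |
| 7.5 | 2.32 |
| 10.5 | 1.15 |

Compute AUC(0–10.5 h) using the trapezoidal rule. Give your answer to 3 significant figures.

AUC = 39.2 µg/mL·h

Trapezoidal AUC_0→10.5:
  [0→2]: (0.00+7.61)/2 × 2 = 7.61
  [2→3.5]: (7.61+5.82)/2 × 1.5 = 10.0725
  [3.5→7.5]: (5.82+2.32)/2 × 4 = 16.28
  [7.5→10.5]: (2.32+1.15)/2 × 3 = 5.205
  Sum = 39.1675 µg/mL·h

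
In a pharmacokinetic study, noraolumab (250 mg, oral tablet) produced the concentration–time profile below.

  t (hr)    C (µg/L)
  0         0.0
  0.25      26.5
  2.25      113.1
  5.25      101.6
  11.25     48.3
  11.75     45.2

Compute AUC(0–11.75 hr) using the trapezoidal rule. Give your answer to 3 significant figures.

Trapezoidal AUC_0→11.75:
  [0→0.25]: (0.0+26.5)/2 × 0.25 = 3.3125
  [0.25→2.25]: (26.5+113.1)/2 × 2 = 139.6
  [2.25→5.25]: (113.1+101.6)/2 × 3 = 322.05
  [5.25→11.25]: (101.6+48.3)/2 × 6 = 449.7
  [11.25→11.75]: (48.3+45.2)/2 × 0.5 = 23.375
  Sum = 938.0375 µg/L·hr

AUC = 938 µg/L·hr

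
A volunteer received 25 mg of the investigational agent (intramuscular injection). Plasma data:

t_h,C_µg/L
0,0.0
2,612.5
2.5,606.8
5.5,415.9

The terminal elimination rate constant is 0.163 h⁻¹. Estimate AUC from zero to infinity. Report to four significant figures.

AUC = 5003 µg/L·h

Trapezoidal AUC_0→5.5:
  [0→2]: (0.0+612.5)/2 × 2 = 612.5
  [2→2.5]: (612.5+606.8)/2 × 0.5 = 304.825
  [2.5→5.5]: (606.8+415.9)/2 × 3 = 1534.05
  Sum = 2451.375 µg/L·h
Extrapolated tail: C_last / k_e = 415.9 / 0.163 = 2551.534
AUC_0→∞ = 2451.375 + 2551.534 = 5002.909 µg/L·h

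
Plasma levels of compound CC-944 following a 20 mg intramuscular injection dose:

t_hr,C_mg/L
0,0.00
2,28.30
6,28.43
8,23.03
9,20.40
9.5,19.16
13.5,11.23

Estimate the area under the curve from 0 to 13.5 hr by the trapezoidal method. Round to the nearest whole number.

Trapezoidal AUC_0→13.5:
  [0→2]: (0.00+28.30)/2 × 2 = 28.3
  [2→6]: (28.30+28.43)/2 × 4 = 113.46
  [6→8]: (28.43+23.03)/2 × 2 = 51.46
  [8→9]: (23.03+20.40)/2 × 1 = 21.715
  [9→9.5]: (20.40+19.16)/2 × 0.5 = 9.89
  [9.5→13.5]: (19.16+11.23)/2 × 4 = 60.78
  Sum = 285.605 mg/L·hr

AUC = 286 mg/L·hr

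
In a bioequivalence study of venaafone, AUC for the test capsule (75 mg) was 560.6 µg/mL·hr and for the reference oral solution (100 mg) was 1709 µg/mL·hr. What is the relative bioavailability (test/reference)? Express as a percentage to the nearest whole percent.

F_rel = (AUC_test/D_test) / (AUC_ref/D_ref)
      = (560.6/75) / (1709/100)
      = 7.47467 / 17.09 = 0.4374 = 43.74%

F_rel = 44%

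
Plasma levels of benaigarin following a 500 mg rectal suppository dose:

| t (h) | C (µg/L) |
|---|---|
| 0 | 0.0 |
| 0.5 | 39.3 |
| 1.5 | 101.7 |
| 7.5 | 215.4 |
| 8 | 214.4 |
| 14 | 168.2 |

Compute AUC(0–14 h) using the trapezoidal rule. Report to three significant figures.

Trapezoidal AUC_0→14:
  [0→0.5]: (0.0+39.3)/2 × 0.5 = 9.825
  [0.5→1.5]: (39.3+101.7)/2 × 1 = 70.5
  [1.5→7.5]: (101.7+215.4)/2 × 6 = 951.3
  [7.5→8]: (215.4+214.4)/2 × 0.5 = 107.45
  [8→14]: (214.4+168.2)/2 × 6 = 1147.8
  Sum = 2286.875 µg/L·h

AUC = 2290 µg/L·h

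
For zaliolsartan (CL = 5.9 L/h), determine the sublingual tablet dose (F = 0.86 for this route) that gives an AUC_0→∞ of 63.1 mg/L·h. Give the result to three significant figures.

Dose = 433 mg

Dose = CL × AUC_0→∞ / F
     = 5.9 × 63.1 / 0.86 = 432.895 mg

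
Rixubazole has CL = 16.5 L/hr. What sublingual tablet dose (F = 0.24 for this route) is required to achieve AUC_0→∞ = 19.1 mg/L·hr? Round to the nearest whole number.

Dose = 1313 mg

Dose = CL × AUC_0→∞ / F
     = 16.5 × 19.1 / 0.24 = 1313.125 mg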